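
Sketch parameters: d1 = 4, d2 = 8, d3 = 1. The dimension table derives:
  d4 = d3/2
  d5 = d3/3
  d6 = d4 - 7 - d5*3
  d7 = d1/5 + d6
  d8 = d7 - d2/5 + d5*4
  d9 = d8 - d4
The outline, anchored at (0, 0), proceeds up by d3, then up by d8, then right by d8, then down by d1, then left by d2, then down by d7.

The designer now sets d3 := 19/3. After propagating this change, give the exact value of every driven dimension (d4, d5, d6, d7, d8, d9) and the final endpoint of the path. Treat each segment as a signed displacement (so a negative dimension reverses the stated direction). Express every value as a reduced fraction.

Apply edit: d3 := 19/3
  d4 = d3/2 = 19/6
  d5 = d3/3 = 19/9
  d6 = d4 - 7 - d5*3 = -61/6
  d7 = d1/5 + d6 = -281/30
  d8 = d7 - d2/5 + d5*4 = -227/90
  d9 = d8 - d4 = -256/45
Walk from origin (0, 0):
  seg 1: up by d3 = 19/3 → (0, 19/3)
  seg 2: up by d8 = -227/90 → (0, 343/90)
  seg 3: right by d8 = -227/90 → (-227/90, 343/90)
  seg 4: down by d1 = 4 → (-227/90, -17/90)
  seg 5: left by d2 = 8 → (-947/90, -17/90)
  seg 6: down by d7 = -281/30 → (-947/90, 413/45)

d4 = 19/6
d5 = 19/9
d6 = -61/6
d7 = -281/30
d8 = -227/90
d9 = -256/45
endpoint = (-947/90, 413/45)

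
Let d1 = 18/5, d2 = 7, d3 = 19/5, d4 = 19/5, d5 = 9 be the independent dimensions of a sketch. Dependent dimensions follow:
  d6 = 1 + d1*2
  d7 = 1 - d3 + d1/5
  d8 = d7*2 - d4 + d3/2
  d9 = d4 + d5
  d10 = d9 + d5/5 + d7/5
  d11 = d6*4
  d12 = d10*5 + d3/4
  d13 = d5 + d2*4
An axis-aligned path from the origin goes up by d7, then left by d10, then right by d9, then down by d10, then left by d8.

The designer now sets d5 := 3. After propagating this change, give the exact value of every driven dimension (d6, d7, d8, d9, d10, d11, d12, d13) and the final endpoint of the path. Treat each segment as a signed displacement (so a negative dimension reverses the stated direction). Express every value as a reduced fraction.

d6 = 41/5
d7 = -52/25
d8 = -303/50
d9 = 34/5
d10 = 873/125
d11 = 164/5
d12 = 3587/100
d13 = 31
endpoint = (1469/250, -1133/125)

Apply edit: d5 := 3
  d6 = 1 + d1*2 = 41/5
  d7 = 1 - d3 + d1/5 = -52/25
  d8 = d7*2 - d4 + d3/2 = -303/50
  d9 = d4 + d5 = 34/5
  d10 = d9 + d5/5 + d7/5 = 873/125
  d11 = d6*4 = 164/5
  d12 = d10*5 + d3/4 = 3587/100
  d13 = d5 + d2*4 = 31
Walk from origin (0, 0):
  seg 1: up by d7 = -52/25 → (0, -52/25)
  seg 2: left by d10 = 873/125 → (-873/125, -52/25)
  seg 3: right by d9 = 34/5 → (-23/125, -52/25)
  seg 4: down by d10 = 873/125 → (-23/125, -1133/125)
  seg 5: left by d8 = -303/50 → (1469/250, -1133/125)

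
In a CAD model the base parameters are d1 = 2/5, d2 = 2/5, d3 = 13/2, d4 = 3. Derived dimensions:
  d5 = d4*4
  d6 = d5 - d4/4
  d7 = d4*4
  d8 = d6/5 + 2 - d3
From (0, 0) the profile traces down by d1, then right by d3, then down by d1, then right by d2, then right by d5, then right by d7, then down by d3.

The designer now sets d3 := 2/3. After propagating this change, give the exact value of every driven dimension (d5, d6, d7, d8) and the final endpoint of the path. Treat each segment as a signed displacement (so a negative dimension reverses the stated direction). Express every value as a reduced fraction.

Apply edit: d3 := 2/3
  d5 = d4*4 = 12
  d6 = d5 - d4/4 = 45/4
  d7 = d4*4 = 12
  d8 = d6/5 + 2 - d3 = 43/12
Walk from origin (0, 0):
  seg 1: down by d1 = 2/5 → (0, -2/5)
  seg 2: right by d3 = 2/3 → (2/3, -2/5)
  seg 3: down by d1 = 2/5 → (2/3, -4/5)
  seg 4: right by d2 = 2/5 → (16/15, -4/5)
  seg 5: right by d5 = 12 → (196/15, -4/5)
  seg 6: right by d7 = 12 → (376/15, -4/5)
  seg 7: down by d3 = 2/3 → (376/15, -22/15)

d5 = 12
d6 = 45/4
d7 = 12
d8 = 43/12
endpoint = (376/15, -22/15)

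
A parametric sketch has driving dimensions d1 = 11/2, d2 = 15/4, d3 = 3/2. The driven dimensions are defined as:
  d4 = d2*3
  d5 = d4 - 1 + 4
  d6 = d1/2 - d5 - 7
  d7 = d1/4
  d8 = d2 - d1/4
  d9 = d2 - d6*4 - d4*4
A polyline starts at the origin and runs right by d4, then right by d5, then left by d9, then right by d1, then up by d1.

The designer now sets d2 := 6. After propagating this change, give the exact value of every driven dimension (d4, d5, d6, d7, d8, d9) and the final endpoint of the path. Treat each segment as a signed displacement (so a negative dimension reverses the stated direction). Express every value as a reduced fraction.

Apply edit: d2 := 6
  d4 = d2*3 = 18
  d5 = d4 - 1 + 4 = 21
  d6 = d1/2 - d5 - 7 = -101/4
  d7 = d1/4 = 11/8
  d8 = d2 - d1/4 = 37/8
  d9 = d2 - d6*4 - d4*4 = 35
Walk from origin (0, 0):
  seg 1: right by d4 = 18 → (18, 0)
  seg 2: right by d5 = 21 → (39, 0)
  seg 3: left by d9 = 35 → (4, 0)
  seg 4: right by d1 = 11/2 → (19/2, 0)
  seg 5: up by d1 = 11/2 → (19/2, 11/2)

d4 = 18
d5 = 21
d6 = -101/4
d7 = 11/8
d8 = 37/8
d9 = 35
endpoint = (19/2, 11/2)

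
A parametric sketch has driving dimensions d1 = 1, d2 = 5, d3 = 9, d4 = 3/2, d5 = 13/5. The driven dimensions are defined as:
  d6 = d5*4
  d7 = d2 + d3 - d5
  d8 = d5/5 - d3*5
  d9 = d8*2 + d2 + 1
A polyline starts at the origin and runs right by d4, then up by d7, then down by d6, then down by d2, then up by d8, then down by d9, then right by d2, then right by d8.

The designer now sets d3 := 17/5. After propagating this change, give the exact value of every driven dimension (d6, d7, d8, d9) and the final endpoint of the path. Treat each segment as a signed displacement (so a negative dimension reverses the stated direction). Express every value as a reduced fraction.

Apply edit: d3 := 17/5
  d6 = d5*4 = 52/5
  d7 = d2 + d3 - d5 = 29/5
  d8 = d5/5 - d3*5 = -412/25
  d9 = d8*2 + d2 + 1 = -674/25
Walk from origin (0, 0):
  seg 1: right by d4 = 3/2 → (3/2, 0)
  seg 2: up by d7 = 29/5 → (3/2, 29/5)
  seg 3: down by d6 = 52/5 → (3/2, -23/5)
  seg 4: down by d2 = 5 → (3/2, -48/5)
  seg 5: up by d8 = -412/25 → (3/2, -652/25)
  seg 6: down by d9 = -674/25 → (3/2, 22/25)
  seg 7: right by d2 = 5 → (13/2, 22/25)
  seg 8: right by d8 = -412/25 → (-499/50, 22/25)

d6 = 52/5
d7 = 29/5
d8 = -412/25
d9 = -674/25
endpoint = (-499/50, 22/25)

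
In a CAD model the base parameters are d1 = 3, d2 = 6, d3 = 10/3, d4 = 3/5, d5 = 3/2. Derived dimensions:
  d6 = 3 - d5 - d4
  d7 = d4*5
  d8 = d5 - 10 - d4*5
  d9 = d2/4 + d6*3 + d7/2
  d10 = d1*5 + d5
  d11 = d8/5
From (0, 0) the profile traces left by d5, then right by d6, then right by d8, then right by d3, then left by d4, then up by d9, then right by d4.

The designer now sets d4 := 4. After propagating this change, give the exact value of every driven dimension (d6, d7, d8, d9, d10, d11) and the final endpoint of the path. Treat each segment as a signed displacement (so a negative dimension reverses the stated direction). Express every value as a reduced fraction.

d6 = -5/2
d7 = 20
d8 = -57/2
d9 = 4
d10 = 33/2
d11 = -57/10
endpoint = (-175/6, 4)

Apply edit: d4 := 4
  d6 = 3 - d5 - d4 = -5/2
  d7 = d4*5 = 20
  d8 = d5 - 10 - d4*5 = -57/2
  d9 = d2/4 + d6*3 + d7/2 = 4
  d10 = d1*5 + d5 = 33/2
  d11 = d8/5 = -57/10
Walk from origin (0, 0):
  seg 1: left by d5 = 3/2 → (-3/2, 0)
  seg 2: right by d6 = -5/2 → (-4, 0)
  seg 3: right by d8 = -57/2 → (-65/2, 0)
  seg 4: right by d3 = 10/3 → (-175/6, 0)
  seg 5: left by d4 = 4 → (-199/6, 0)
  seg 6: up by d9 = 4 → (-199/6, 4)
  seg 7: right by d4 = 4 → (-175/6, 4)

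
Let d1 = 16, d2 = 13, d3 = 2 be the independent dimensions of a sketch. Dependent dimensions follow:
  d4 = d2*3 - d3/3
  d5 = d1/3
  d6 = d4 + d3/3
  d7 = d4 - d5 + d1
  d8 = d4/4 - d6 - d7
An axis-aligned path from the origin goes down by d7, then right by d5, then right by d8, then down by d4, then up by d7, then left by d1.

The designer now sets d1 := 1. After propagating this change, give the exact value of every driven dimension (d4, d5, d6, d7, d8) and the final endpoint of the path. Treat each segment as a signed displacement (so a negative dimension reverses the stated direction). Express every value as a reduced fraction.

Apply edit: d1 := 1
  d4 = d2*3 - d3/3 = 115/3
  d5 = d1/3 = 1/3
  d6 = d4 + d3/3 = 39
  d7 = d4 - d5 + d1 = 39
  d8 = d4/4 - d6 - d7 = -821/12
Walk from origin (0, 0):
  seg 1: down by d7 = 39 → (0, -39)
  seg 2: right by d5 = 1/3 → (1/3, -39)
  seg 3: right by d8 = -821/12 → (-817/12, -39)
  seg 4: down by d4 = 115/3 → (-817/12, -232/3)
  seg 5: up by d7 = 39 → (-817/12, -115/3)
  seg 6: left by d1 = 1 → (-829/12, -115/3)

d4 = 115/3
d5 = 1/3
d6 = 39
d7 = 39
d8 = -821/12
endpoint = (-829/12, -115/3)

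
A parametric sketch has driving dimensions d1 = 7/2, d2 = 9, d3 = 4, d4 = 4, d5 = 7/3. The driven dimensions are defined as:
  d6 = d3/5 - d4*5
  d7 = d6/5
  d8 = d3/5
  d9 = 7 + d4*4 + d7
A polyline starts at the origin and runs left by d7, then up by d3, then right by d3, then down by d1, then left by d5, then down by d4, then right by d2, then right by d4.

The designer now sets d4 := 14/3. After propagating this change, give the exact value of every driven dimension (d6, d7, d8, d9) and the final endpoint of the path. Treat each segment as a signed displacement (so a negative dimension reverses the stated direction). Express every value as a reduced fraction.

Apply edit: d4 := 14/3
  d6 = d3/5 - d4*5 = -338/15
  d7 = d6/5 = -338/75
  d8 = d3/5 = 4/5
  d9 = 7 + d4*4 + d7 = 529/25
Walk from origin (0, 0):
  seg 1: left by d7 = -338/75 → (338/75, 0)
  seg 2: up by d3 = 4 → (338/75, 4)
  seg 3: right by d3 = 4 → (638/75, 4)
  seg 4: down by d1 = 7/2 → (638/75, 1/2)
  seg 5: left by d5 = 7/3 → (463/75, 1/2)
  seg 6: down by d4 = 14/3 → (463/75, -25/6)
  seg 7: right by d2 = 9 → (1138/75, -25/6)
  seg 8: right by d4 = 14/3 → (496/25, -25/6)

d6 = -338/15
d7 = -338/75
d8 = 4/5
d9 = 529/25
endpoint = (496/25, -25/6)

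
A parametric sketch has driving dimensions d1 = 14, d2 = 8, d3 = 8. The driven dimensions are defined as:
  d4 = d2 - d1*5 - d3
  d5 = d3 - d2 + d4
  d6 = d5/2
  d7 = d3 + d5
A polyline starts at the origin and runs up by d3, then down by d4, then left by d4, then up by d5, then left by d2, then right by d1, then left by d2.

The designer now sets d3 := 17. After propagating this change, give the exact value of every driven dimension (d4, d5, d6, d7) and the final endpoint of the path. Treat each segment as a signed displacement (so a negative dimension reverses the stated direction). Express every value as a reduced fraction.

d4 = -79
d5 = -70
d6 = -35
d7 = -53
endpoint = (77, 26)

Apply edit: d3 := 17
  d4 = d2 - d1*5 - d3 = -79
  d5 = d3 - d2 + d4 = -70
  d6 = d5/2 = -35
  d7 = d3 + d5 = -53
Walk from origin (0, 0):
  seg 1: up by d3 = 17 → (0, 17)
  seg 2: down by d4 = -79 → (0, 96)
  seg 3: left by d4 = -79 → (79, 96)
  seg 4: up by d5 = -70 → (79, 26)
  seg 5: left by d2 = 8 → (71, 26)
  seg 6: right by d1 = 14 → (85, 26)
  seg 7: left by d2 = 8 → (77, 26)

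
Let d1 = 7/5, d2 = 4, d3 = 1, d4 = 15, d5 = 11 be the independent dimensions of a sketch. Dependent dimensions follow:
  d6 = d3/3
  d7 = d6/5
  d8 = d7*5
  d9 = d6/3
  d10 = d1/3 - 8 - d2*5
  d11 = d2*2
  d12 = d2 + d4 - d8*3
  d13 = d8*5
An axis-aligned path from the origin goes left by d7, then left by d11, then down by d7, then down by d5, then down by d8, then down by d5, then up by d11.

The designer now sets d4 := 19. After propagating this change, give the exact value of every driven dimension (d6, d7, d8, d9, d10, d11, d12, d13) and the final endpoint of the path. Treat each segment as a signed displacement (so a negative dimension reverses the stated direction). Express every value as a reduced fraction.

d6 = 1/3
d7 = 1/15
d8 = 1/3
d9 = 1/9
d10 = -413/15
d11 = 8
d12 = 22
d13 = 5/3
endpoint = (-121/15, -72/5)

Apply edit: d4 := 19
  d6 = d3/3 = 1/3
  d7 = d6/5 = 1/15
  d8 = d7*5 = 1/3
  d9 = d6/3 = 1/9
  d10 = d1/3 - 8 - d2*5 = -413/15
  d11 = d2*2 = 8
  d12 = d2 + d4 - d8*3 = 22
  d13 = d8*5 = 5/3
Walk from origin (0, 0):
  seg 1: left by d7 = 1/15 → (-1/15, 0)
  seg 2: left by d11 = 8 → (-121/15, 0)
  seg 3: down by d7 = 1/15 → (-121/15, -1/15)
  seg 4: down by d5 = 11 → (-121/15, -166/15)
  seg 5: down by d8 = 1/3 → (-121/15, -57/5)
  seg 6: down by d5 = 11 → (-121/15, -112/5)
  seg 7: up by d11 = 8 → (-121/15, -72/5)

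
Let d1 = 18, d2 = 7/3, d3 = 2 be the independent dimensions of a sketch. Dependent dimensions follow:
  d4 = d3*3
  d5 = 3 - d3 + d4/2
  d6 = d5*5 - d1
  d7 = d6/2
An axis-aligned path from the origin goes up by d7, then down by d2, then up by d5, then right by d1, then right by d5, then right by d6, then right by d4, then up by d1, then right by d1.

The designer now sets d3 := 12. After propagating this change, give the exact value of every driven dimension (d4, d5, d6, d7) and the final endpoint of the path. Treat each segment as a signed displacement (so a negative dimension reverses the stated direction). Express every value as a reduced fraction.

Apply edit: d3 := 12
  d4 = d3*3 = 36
  d5 = 3 - d3 + d4/2 = 9
  d6 = d5*5 - d1 = 27
  d7 = d6/2 = 27/2
Walk from origin (0, 0):
  seg 1: up by d7 = 27/2 → (0, 27/2)
  seg 2: down by d2 = 7/3 → (0, 67/6)
  seg 3: up by d5 = 9 → (0, 121/6)
  seg 4: right by d1 = 18 → (18, 121/6)
  seg 5: right by d5 = 9 → (27, 121/6)
  seg 6: right by d6 = 27 → (54, 121/6)
  seg 7: right by d4 = 36 → (90, 121/6)
  seg 8: up by d1 = 18 → (90, 229/6)
  seg 9: right by d1 = 18 → (108, 229/6)

d4 = 36
d5 = 9
d6 = 27
d7 = 27/2
endpoint = (108, 229/6)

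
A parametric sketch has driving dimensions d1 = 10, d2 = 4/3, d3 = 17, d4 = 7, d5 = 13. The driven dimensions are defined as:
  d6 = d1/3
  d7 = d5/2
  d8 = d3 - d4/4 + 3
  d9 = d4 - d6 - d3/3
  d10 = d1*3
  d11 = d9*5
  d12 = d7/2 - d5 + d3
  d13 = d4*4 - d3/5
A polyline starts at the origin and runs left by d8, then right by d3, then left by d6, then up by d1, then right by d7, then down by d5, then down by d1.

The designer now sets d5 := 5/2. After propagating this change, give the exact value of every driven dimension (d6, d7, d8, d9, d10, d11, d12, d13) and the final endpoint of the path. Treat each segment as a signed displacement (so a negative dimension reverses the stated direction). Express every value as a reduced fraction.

d6 = 10/3
d7 = 5/4
d8 = 73/4
d9 = -2
d10 = 30
d11 = -10
d12 = 121/8
d13 = 123/5
endpoint = (-10/3, -5/2)

Apply edit: d5 := 5/2
  d6 = d1/3 = 10/3
  d7 = d5/2 = 5/4
  d8 = d3 - d4/4 + 3 = 73/4
  d9 = d4 - d6 - d3/3 = -2
  d10 = d1*3 = 30
  d11 = d9*5 = -10
  d12 = d7/2 - d5 + d3 = 121/8
  d13 = d4*4 - d3/5 = 123/5
Walk from origin (0, 0):
  seg 1: left by d8 = 73/4 → (-73/4, 0)
  seg 2: right by d3 = 17 → (-5/4, 0)
  seg 3: left by d6 = 10/3 → (-55/12, 0)
  seg 4: up by d1 = 10 → (-55/12, 10)
  seg 5: right by d7 = 5/4 → (-10/3, 10)
  seg 6: down by d5 = 5/2 → (-10/3, 15/2)
  seg 7: down by d1 = 10 → (-10/3, -5/2)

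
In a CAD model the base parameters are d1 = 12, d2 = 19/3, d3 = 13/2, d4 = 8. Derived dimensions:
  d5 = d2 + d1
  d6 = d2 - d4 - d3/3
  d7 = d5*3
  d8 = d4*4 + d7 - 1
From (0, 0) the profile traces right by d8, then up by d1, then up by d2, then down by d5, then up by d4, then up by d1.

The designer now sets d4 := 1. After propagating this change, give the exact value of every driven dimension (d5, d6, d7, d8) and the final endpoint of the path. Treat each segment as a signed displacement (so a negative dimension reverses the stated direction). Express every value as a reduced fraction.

Apply edit: d4 := 1
  d5 = d2 + d1 = 55/3
  d6 = d2 - d4 - d3/3 = 19/6
  d7 = d5*3 = 55
  d8 = d4*4 + d7 - 1 = 58
Walk from origin (0, 0):
  seg 1: right by d8 = 58 → (58, 0)
  seg 2: up by d1 = 12 → (58, 12)
  seg 3: up by d2 = 19/3 → (58, 55/3)
  seg 4: down by d5 = 55/3 → (58, 0)
  seg 5: up by d4 = 1 → (58, 1)
  seg 6: up by d1 = 12 → (58, 13)

d5 = 55/3
d6 = 19/6
d7 = 55
d8 = 58
endpoint = (58, 13)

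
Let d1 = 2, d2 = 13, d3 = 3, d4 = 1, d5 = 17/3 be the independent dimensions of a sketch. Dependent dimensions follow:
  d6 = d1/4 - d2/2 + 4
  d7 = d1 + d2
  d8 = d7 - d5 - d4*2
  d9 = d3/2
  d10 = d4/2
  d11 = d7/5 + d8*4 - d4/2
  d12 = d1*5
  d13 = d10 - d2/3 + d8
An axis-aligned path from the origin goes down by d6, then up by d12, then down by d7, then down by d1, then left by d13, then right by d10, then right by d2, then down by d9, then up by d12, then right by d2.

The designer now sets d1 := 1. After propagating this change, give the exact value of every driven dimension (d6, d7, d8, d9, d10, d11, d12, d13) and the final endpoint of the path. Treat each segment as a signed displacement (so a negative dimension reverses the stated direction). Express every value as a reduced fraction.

Apply edit: d1 := 1
  d6 = d1/4 - d2/2 + 4 = -9/4
  d7 = d1 + d2 = 14
  d8 = d7 - d5 - d4*2 = 19/3
  d9 = d3/2 = 3/2
  d10 = d4/2 = 1/2
  d11 = d7/5 + d8*4 - d4/2 = 829/30
  d12 = d1*5 = 5
  d13 = d10 - d2/3 + d8 = 5/2
Walk from origin (0, 0):
  seg 1: down by d6 = -9/4 → (0, 9/4)
  seg 2: up by d12 = 5 → (0, 29/4)
  seg 3: down by d7 = 14 → (0, -27/4)
  seg 4: down by d1 = 1 → (0, -31/4)
  seg 5: left by d13 = 5/2 → (-5/2, -31/4)
  seg 6: right by d10 = 1/2 → (-2, -31/4)
  seg 7: right by d2 = 13 → (11, -31/4)
  seg 8: down by d9 = 3/2 → (11, -37/4)
  seg 9: up by d12 = 5 → (11, -17/4)
  seg 10: right by d2 = 13 → (24, -17/4)

d6 = -9/4
d7 = 14
d8 = 19/3
d9 = 3/2
d10 = 1/2
d11 = 829/30
d12 = 5
d13 = 5/2
endpoint = (24, -17/4)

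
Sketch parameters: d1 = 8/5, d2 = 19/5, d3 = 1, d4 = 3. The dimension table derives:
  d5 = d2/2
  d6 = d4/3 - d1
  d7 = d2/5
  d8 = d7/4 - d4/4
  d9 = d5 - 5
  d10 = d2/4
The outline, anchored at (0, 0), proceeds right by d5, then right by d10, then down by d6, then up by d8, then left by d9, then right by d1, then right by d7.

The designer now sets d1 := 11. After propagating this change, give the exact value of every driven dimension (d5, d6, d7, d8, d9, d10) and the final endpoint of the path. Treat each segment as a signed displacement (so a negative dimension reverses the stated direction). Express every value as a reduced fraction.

d5 = 19/10
d6 = -10
d7 = 19/25
d8 = -14/25
d9 = -31/10
d10 = 19/20
endpoint = (1771/100, 236/25)

Apply edit: d1 := 11
  d5 = d2/2 = 19/10
  d6 = d4/3 - d1 = -10
  d7 = d2/5 = 19/25
  d8 = d7/4 - d4/4 = -14/25
  d9 = d5 - 5 = -31/10
  d10 = d2/4 = 19/20
Walk from origin (0, 0):
  seg 1: right by d5 = 19/10 → (19/10, 0)
  seg 2: right by d10 = 19/20 → (57/20, 0)
  seg 3: down by d6 = -10 → (57/20, 10)
  seg 4: up by d8 = -14/25 → (57/20, 236/25)
  seg 5: left by d9 = -31/10 → (119/20, 236/25)
  seg 6: right by d1 = 11 → (339/20, 236/25)
  seg 7: right by d7 = 19/25 → (1771/100, 236/25)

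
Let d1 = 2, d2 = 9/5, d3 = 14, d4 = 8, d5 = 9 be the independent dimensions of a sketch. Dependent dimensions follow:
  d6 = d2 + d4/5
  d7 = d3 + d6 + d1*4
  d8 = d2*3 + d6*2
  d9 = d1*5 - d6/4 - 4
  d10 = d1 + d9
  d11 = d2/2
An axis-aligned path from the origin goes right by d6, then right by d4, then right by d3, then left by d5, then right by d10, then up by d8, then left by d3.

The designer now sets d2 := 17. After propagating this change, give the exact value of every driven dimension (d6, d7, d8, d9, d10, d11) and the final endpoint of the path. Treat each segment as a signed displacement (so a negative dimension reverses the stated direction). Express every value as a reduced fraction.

Apply edit: d2 := 17
  d6 = d2 + d4/5 = 93/5
  d7 = d3 + d6 + d1*4 = 203/5
  d8 = d2*3 + d6*2 = 441/5
  d9 = d1*5 - d6/4 - 4 = 27/20
  d10 = d1 + d9 = 67/20
  d11 = d2/2 = 17/2
Walk from origin (0, 0):
  seg 1: right by d6 = 93/5 → (93/5, 0)
  seg 2: right by d4 = 8 → (133/5, 0)
  seg 3: right by d3 = 14 → (203/5, 0)
  seg 4: left by d5 = 9 → (158/5, 0)
  seg 5: right by d10 = 67/20 → (699/20, 0)
  seg 6: up by d8 = 441/5 → (699/20, 441/5)
  seg 7: left by d3 = 14 → (419/20, 441/5)

d6 = 93/5
d7 = 203/5
d8 = 441/5
d9 = 27/20
d10 = 67/20
d11 = 17/2
endpoint = (419/20, 441/5)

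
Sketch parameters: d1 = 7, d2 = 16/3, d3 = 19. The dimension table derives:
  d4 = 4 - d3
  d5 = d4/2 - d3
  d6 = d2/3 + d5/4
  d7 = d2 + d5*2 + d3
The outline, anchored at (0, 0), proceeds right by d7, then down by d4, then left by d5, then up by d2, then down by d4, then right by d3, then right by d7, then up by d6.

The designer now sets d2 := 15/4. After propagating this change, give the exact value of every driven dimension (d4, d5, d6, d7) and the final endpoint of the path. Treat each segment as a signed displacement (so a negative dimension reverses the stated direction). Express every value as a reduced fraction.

d4 = -15
d5 = -53/2
d6 = -43/8
d7 = -121/4
endpoint = (-15, 227/8)

Apply edit: d2 := 15/4
  d4 = 4 - d3 = -15
  d5 = d4/2 - d3 = -53/2
  d6 = d2/3 + d5/4 = -43/8
  d7 = d2 + d5*2 + d3 = -121/4
Walk from origin (0, 0):
  seg 1: right by d7 = -121/4 → (-121/4, 0)
  seg 2: down by d4 = -15 → (-121/4, 15)
  seg 3: left by d5 = -53/2 → (-15/4, 15)
  seg 4: up by d2 = 15/4 → (-15/4, 75/4)
  seg 5: down by d4 = -15 → (-15/4, 135/4)
  seg 6: right by d3 = 19 → (61/4, 135/4)
  seg 7: right by d7 = -121/4 → (-15, 135/4)
  seg 8: up by d6 = -43/8 → (-15, 227/8)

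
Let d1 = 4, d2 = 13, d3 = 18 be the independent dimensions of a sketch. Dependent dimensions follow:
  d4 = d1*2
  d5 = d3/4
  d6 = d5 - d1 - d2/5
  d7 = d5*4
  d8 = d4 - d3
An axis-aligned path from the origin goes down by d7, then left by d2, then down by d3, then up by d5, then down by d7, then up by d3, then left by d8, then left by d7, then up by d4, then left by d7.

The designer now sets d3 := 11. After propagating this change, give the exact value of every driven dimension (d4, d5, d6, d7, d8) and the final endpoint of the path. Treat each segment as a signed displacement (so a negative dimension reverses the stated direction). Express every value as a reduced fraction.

d4 = 8
d5 = 11/4
d6 = -77/20
d7 = 11
d8 = -3
endpoint = (-32, -45/4)

Apply edit: d3 := 11
  d4 = d1*2 = 8
  d5 = d3/4 = 11/4
  d6 = d5 - d1 - d2/5 = -77/20
  d7 = d5*4 = 11
  d8 = d4 - d3 = -3
Walk from origin (0, 0):
  seg 1: down by d7 = 11 → (0, -11)
  seg 2: left by d2 = 13 → (-13, -11)
  seg 3: down by d3 = 11 → (-13, -22)
  seg 4: up by d5 = 11/4 → (-13, -77/4)
  seg 5: down by d7 = 11 → (-13, -121/4)
  seg 6: up by d3 = 11 → (-13, -77/4)
  seg 7: left by d8 = -3 → (-10, -77/4)
  seg 8: left by d7 = 11 → (-21, -77/4)
  seg 9: up by d4 = 8 → (-21, -45/4)
  seg 10: left by d7 = 11 → (-32, -45/4)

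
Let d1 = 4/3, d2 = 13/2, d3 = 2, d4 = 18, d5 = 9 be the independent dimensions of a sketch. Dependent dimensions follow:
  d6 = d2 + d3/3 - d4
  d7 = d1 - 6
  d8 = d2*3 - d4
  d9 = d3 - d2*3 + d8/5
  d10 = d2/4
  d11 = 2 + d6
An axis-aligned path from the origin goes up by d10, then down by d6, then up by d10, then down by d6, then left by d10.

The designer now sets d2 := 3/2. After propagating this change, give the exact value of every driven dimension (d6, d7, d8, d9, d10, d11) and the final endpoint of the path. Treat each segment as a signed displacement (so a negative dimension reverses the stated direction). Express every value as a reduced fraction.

d6 = -95/6
d7 = -14/3
d8 = -27/2
d9 = -26/5
d10 = 3/8
d11 = -83/6
endpoint = (-3/8, 389/12)

Apply edit: d2 := 3/2
  d6 = d2 + d3/3 - d4 = -95/6
  d7 = d1 - 6 = -14/3
  d8 = d2*3 - d4 = -27/2
  d9 = d3 - d2*3 + d8/5 = -26/5
  d10 = d2/4 = 3/8
  d11 = 2 + d6 = -83/6
Walk from origin (0, 0):
  seg 1: up by d10 = 3/8 → (0, 3/8)
  seg 2: down by d6 = -95/6 → (0, 389/24)
  seg 3: up by d10 = 3/8 → (0, 199/12)
  seg 4: down by d6 = -95/6 → (0, 389/12)
  seg 5: left by d10 = 3/8 → (-3/8, 389/12)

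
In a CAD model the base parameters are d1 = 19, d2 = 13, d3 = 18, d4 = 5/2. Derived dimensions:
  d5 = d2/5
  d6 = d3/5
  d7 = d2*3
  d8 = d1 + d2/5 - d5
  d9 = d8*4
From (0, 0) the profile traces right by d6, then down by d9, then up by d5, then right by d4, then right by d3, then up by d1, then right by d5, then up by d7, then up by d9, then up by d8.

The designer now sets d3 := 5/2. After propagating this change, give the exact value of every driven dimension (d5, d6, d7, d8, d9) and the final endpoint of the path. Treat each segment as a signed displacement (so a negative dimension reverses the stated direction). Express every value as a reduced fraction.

d5 = 13/5
d6 = 1/2
d7 = 39
d8 = 19
d9 = 76
endpoint = (81/10, 398/5)

Apply edit: d3 := 5/2
  d5 = d2/5 = 13/5
  d6 = d3/5 = 1/2
  d7 = d2*3 = 39
  d8 = d1 + d2/5 - d5 = 19
  d9 = d8*4 = 76
Walk from origin (0, 0):
  seg 1: right by d6 = 1/2 → (1/2, 0)
  seg 2: down by d9 = 76 → (1/2, -76)
  seg 3: up by d5 = 13/5 → (1/2, -367/5)
  seg 4: right by d4 = 5/2 → (3, -367/5)
  seg 5: right by d3 = 5/2 → (11/2, -367/5)
  seg 6: up by d1 = 19 → (11/2, -272/5)
  seg 7: right by d5 = 13/5 → (81/10, -272/5)
  seg 8: up by d7 = 39 → (81/10, -77/5)
  seg 9: up by d9 = 76 → (81/10, 303/5)
  seg 10: up by d8 = 19 → (81/10, 398/5)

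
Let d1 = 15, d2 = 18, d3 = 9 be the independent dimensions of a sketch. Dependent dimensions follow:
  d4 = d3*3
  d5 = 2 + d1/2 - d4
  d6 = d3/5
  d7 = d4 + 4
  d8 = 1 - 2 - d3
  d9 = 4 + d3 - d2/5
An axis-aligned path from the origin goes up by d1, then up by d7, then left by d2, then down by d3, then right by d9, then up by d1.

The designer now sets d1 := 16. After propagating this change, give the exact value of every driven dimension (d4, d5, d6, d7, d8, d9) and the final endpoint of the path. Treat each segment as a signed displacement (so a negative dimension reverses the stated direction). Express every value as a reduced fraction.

Apply edit: d1 := 16
  d4 = d3*3 = 27
  d5 = 2 + d1/2 - d4 = -17
  d6 = d3/5 = 9/5
  d7 = d4 + 4 = 31
  d8 = 1 - 2 - d3 = -10
  d9 = 4 + d3 - d2/5 = 47/5
Walk from origin (0, 0):
  seg 1: up by d1 = 16 → (0, 16)
  seg 2: up by d7 = 31 → (0, 47)
  seg 3: left by d2 = 18 → (-18, 47)
  seg 4: down by d3 = 9 → (-18, 38)
  seg 5: right by d9 = 47/5 → (-43/5, 38)
  seg 6: up by d1 = 16 → (-43/5, 54)

d4 = 27
d5 = -17
d6 = 9/5
d7 = 31
d8 = -10
d9 = 47/5
endpoint = (-43/5, 54)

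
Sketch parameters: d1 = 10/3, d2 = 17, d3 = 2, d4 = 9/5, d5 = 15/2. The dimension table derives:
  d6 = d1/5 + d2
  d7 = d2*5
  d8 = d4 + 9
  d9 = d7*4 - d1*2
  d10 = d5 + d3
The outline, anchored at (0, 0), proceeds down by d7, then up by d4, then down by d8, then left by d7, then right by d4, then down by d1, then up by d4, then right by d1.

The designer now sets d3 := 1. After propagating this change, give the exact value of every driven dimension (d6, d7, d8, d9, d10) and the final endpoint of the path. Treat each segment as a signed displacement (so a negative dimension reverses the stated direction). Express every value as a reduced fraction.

d6 = 53/3
d7 = 85
d8 = 54/5
d9 = 1000/3
d10 = 17/2
endpoint = (-1198/15, -1433/15)

Apply edit: d3 := 1
  d6 = d1/5 + d2 = 53/3
  d7 = d2*5 = 85
  d8 = d4 + 9 = 54/5
  d9 = d7*4 - d1*2 = 1000/3
  d10 = d5 + d3 = 17/2
Walk from origin (0, 0):
  seg 1: down by d7 = 85 → (0, -85)
  seg 2: up by d4 = 9/5 → (0, -416/5)
  seg 3: down by d8 = 54/5 → (0, -94)
  seg 4: left by d7 = 85 → (-85, -94)
  seg 5: right by d4 = 9/5 → (-416/5, -94)
  seg 6: down by d1 = 10/3 → (-416/5, -292/3)
  seg 7: up by d4 = 9/5 → (-416/5, -1433/15)
  seg 8: right by d1 = 10/3 → (-1198/15, -1433/15)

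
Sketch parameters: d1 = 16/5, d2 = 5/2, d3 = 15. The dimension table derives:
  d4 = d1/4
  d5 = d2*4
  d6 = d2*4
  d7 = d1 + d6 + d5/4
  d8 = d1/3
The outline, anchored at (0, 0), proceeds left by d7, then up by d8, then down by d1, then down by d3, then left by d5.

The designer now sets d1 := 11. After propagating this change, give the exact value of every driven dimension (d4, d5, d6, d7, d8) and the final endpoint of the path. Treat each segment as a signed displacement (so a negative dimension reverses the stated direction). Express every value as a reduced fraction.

d4 = 11/4
d5 = 10
d6 = 10
d7 = 47/2
d8 = 11/3
endpoint = (-67/2, -67/3)

Apply edit: d1 := 11
  d4 = d1/4 = 11/4
  d5 = d2*4 = 10
  d6 = d2*4 = 10
  d7 = d1 + d6 + d5/4 = 47/2
  d8 = d1/3 = 11/3
Walk from origin (0, 0):
  seg 1: left by d7 = 47/2 → (-47/2, 0)
  seg 2: up by d8 = 11/3 → (-47/2, 11/3)
  seg 3: down by d1 = 11 → (-47/2, -22/3)
  seg 4: down by d3 = 15 → (-47/2, -67/3)
  seg 5: left by d5 = 10 → (-67/2, -67/3)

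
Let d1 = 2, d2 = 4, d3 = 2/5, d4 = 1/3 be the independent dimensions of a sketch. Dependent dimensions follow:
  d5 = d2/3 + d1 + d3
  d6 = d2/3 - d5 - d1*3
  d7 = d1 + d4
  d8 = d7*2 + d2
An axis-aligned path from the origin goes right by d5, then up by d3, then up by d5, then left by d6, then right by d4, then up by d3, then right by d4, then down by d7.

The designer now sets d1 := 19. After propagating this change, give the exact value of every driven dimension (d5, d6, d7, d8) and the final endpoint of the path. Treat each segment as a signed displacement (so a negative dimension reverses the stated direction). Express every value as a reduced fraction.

Apply edit: d1 := 19
  d5 = d2/3 + d1 + d3 = 311/15
  d6 = d2/3 - d5 - d1*3 = -382/5
  d7 = d1 + d4 = 58/3
  d8 = d7*2 + d2 = 128/3
Walk from origin (0, 0):
  seg 1: right by d5 = 311/15 → (311/15, 0)
  seg 2: up by d3 = 2/5 → (311/15, 2/5)
  seg 3: up by d5 = 311/15 → (311/15, 317/15)
  seg 4: left by d6 = -382/5 → (1457/15, 317/15)
  seg 5: right by d4 = 1/3 → (1462/15, 317/15)
  seg 6: up by d3 = 2/5 → (1462/15, 323/15)
  seg 7: right by d4 = 1/3 → (489/5, 323/15)
  seg 8: down by d7 = 58/3 → (489/5, 11/5)

d5 = 311/15
d6 = -382/5
d7 = 58/3
d8 = 128/3
endpoint = (489/5, 11/5)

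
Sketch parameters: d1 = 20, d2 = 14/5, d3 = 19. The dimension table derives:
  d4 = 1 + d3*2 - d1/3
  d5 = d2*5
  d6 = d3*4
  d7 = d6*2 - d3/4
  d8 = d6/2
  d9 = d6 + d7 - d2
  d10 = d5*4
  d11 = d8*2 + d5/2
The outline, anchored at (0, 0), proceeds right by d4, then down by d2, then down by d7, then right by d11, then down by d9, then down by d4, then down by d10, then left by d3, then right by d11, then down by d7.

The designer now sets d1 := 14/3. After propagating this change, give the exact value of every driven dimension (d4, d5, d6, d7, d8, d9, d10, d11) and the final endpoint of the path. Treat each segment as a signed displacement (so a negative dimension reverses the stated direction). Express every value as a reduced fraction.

Apply edit: d1 := 14/3
  d4 = 1 + d3*2 - d1/3 = 337/9
  d5 = d2*5 = 14
  d6 = d3*4 = 76
  d7 = d6*2 - d3/4 = 589/4
  d8 = d6/2 = 38
  d9 = d6 + d7 - d2 = 4409/20
  d10 = d5*4 = 56
  d11 = d8*2 + d5/2 = 83
Walk from origin (0, 0):
  seg 1: right by d4 = 337/9 → (337/9, 0)
  seg 2: down by d2 = 14/5 → (337/9, -14/5)
  seg 3: down by d7 = 589/4 → (337/9, -3001/20)
  seg 4: right by d11 = 83 → (1084/9, -3001/20)
  seg 5: down by d9 = 4409/20 → (1084/9, -741/2)
  seg 6: down by d4 = 337/9 → (1084/9, -7343/18)
  seg 7: down by d10 = 56 → (1084/9, -8351/18)
  seg 8: left by d3 = 19 → (913/9, -8351/18)
  seg 9: right by d11 = 83 → (1660/9, -8351/18)
  seg 10: down by d7 = 589/4 → (1660/9, -22003/36)

d4 = 337/9
d5 = 14
d6 = 76
d7 = 589/4
d8 = 38
d9 = 4409/20
d10 = 56
d11 = 83
endpoint = (1660/9, -22003/36)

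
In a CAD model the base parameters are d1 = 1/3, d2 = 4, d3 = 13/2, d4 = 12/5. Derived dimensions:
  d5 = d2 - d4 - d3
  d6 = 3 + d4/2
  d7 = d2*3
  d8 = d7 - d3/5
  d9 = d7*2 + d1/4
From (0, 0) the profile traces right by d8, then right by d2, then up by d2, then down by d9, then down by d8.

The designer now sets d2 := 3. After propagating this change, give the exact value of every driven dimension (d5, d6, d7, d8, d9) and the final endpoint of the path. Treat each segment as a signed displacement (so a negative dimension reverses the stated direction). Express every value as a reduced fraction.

d5 = -59/10
d6 = 21/5
d7 = 9
d8 = 77/10
d9 = 217/12
endpoint = (107/10, -1367/60)

Apply edit: d2 := 3
  d5 = d2 - d4 - d3 = -59/10
  d6 = 3 + d4/2 = 21/5
  d7 = d2*3 = 9
  d8 = d7 - d3/5 = 77/10
  d9 = d7*2 + d1/4 = 217/12
Walk from origin (0, 0):
  seg 1: right by d8 = 77/10 → (77/10, 0)
  seg 2: right by d2 = 3 → (107/10, 0)
  seg 3: up by d2 = 3 → (107/10, 3)
  seg 4: down by d9 = 217/12 → (107/10, -181/12)
  seg 5: down by d8 = 77/10 → (107/10, -1367/60)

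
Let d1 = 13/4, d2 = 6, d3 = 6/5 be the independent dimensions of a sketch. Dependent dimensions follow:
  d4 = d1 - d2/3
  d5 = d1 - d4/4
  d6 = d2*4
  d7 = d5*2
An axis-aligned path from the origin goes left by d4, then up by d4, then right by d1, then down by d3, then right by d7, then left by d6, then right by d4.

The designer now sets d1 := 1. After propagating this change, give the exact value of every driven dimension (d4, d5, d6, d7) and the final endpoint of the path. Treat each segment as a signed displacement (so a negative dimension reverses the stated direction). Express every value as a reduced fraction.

d4 = -1
d5 = 5/4
d6 = 24
d7 = 5/2
endpoint = (-41/2, -11/5)

Apply edit: d1 := 1
  d4 = d1 - d2/3 = -1
  d5 = d1 - d4/4 = 5/4
  d6 = d2*4 = 24
  d7 = d5*2 = 5/2
Walk from origin (0, 0):
  seg 1: left by d4 = -1 → (1, 0)
  seg 2: up by d4 = -1 → (1, -1)
  seg 3: right by d1 = 1 → (2, -1)
  seg 4: down by d3 = 6/5 → (2, -11/5)
  seg 5: right by d7 = 5/2 → (9/2, -11/5)
  seg 6: left by d6 = 24 → (-39/2, -11/5)
  seg 7: right by d4 = -1 → (-41/2, -11/5)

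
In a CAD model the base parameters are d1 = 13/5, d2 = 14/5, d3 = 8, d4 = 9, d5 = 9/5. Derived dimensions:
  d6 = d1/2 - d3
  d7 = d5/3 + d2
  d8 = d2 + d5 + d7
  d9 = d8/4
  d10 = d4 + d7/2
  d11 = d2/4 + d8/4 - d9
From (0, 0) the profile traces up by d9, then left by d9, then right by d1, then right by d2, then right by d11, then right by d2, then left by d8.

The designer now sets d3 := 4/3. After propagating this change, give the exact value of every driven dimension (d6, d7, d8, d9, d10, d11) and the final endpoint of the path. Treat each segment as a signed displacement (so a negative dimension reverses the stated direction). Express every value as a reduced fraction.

Apply edit: d3 := 4/3
  d6 = d1/2 - d3 = -1/30
  d7 = d5/3 + d2 = 17/5
  d8 = d2 + d5 + d7 = 8
  d9 = d8/4 = 2
  d10 = d4 + d7/2 = 107/10
  d11 = d2/4 + d8/4 - d9 = 7/10
Walk from origin (0, 0):
  seg 1: up by d9 = 2 → (0, 2)
  seg 2: left by d9 = 2 → (-2, 2)
  seg 3: right by d1 = 13/5 → (3/5, 2)
  seg 4: right by d2 = 14/5 → (17/5, 2)
  seg 5: right by d11 = 7/10 → (41/10, 2)
  seg 6: right by d2 = 14/5 → (69/10, 2)
  seg 7: left by d8 = 8 → (-11/10, 2)

d6 = -1/30
d7 = 17/5
d8 = 8
d9 = 2
d10 = 107/10
d11 = 7/10
endpoint = (-11/10, 2)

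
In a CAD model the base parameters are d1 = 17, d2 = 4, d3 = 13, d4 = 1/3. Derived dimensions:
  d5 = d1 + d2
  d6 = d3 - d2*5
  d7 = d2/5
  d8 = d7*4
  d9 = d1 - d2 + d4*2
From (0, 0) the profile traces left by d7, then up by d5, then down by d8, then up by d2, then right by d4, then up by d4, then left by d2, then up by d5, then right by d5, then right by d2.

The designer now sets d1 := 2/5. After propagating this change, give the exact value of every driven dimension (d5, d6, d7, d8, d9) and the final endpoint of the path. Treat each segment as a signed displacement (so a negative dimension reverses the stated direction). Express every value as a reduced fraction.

Apply edit: d1 := 2/5
  d5 = d1 + d2 = 22/5
  d6 = d3 - d2*5 = -7
  d7 = d2/5 = 4/5
  d8 = d7*4 = 16/5
  d9 = d1 - d2 + d4*2 = -44/15
Walk from origin (0, 0):
  seg 1: left by d7 = 4/5 → (-4/5, 0)
  seg 2: up by d5 = 22/5 → (-4/5, 22/5)
  seg 3: down by d8 = 16/5 → (-4/5, 6/5)
  seg 4: up by d2 = 4 → (-4/5, 26/5)
  seg 5: right by d4 = 1/3 → (-7/15, 26/5)
  seg 6: up by d4 = 1/3 → (-7/15, 83/15)
  seg 7: left by d2 = 4 → (-67/15, 83/15)
  seg 8: up by d5 = 22/5 → (-67/15, 149/15)
  seg 9: right by d5 = 22/5 → (-1/15, 149/15)
  seg 10: right by d2 = 4 → (59/15, 149/15)

d5 = 22/5
d6 = -7
d7 = 4/5
d8 = 16/5
d9 = -44/15
endpoint = (59/15, 149/15)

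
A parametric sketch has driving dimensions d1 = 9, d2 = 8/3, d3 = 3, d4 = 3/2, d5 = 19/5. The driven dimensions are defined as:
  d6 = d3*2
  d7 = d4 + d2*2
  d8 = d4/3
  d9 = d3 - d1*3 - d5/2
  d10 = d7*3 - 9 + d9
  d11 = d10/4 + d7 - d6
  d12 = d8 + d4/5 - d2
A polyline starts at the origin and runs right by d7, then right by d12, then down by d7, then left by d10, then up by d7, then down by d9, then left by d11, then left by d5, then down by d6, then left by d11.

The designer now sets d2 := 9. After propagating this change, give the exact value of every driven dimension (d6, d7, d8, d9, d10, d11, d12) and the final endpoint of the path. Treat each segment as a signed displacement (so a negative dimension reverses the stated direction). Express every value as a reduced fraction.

Apply edit: d2 := 9
  d6 = d3*2 = 6
  d7 = d4 + d2*2 = 39/2
  d8 = d4/3 = 1/2
  d9 = d3 - d1*3 - d5/2 = -259/10
  d10 = d7*3 - 9 + d9 = 118/5
  d11 = d10/4 + d7 - d6 = 97/5
  d12 = d8 + d4/5 - d2 = -41/5
Walk from origin (0, 0):
  seg 1: right by d7 = 39/2 → (39/2, 0)
  seg 2: right by d12 = -41/5 → (113/10, 0)
  seg 3: down by d7 = 39/2 → (113/10, -39/2)
  seg 4: left by d10 = 118/5 → (-123/10, -39/2)
  seg 5: up by d7 = 39/2 → (-123/10, 0)
  seg 6: down by d9 = -259/10 → (-123/10, 259/10)
  seg 7: left by d11 = 97/5 → (-317/10, 259/10)
  seg 8: left by d5 = 19/5 → (-71/2, 259/10)
  seg 9: down by d6 = 6 → (-71/2, 199/10)
  seg 10: left by d11 = 97/5 → (-549/10, 199/10)

d6 = 6
d7 = 39/2
d8 = 1/2
d9 = -259/10
d10 = 118/5
d11 = 97/5
d12 = -41/5
endpoint = (-549/10, 199/10)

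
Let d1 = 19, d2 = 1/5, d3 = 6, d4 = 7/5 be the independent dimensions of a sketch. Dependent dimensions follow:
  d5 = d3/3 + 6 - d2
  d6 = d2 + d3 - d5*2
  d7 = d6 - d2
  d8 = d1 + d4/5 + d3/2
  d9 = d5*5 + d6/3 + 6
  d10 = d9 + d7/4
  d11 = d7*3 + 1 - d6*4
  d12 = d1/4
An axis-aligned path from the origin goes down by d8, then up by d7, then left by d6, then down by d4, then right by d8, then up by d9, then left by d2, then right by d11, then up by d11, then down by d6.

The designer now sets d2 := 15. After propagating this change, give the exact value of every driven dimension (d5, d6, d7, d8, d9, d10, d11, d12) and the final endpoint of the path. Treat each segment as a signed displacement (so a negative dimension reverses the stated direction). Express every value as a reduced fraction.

Apply edit: d2 := 15
  d5 = d3/3 + 6 - d2 = -7
  d6 = d2 + d3 - d5*2 = 35
  d7 = d6 - d2 = 20
  d8 = d1 + d4/5 + d3/2 = 557/25
  d9 = d5*5 + d6/3 + 6 = -52/3
  d10 = d9 + d7/4 = -37/3
  d11 = d7*3 + 1 - d6*4 = -79
  d12 = d1/4 = 19/4
Walk from origin (0, 0):
  seg 1: down by d8 = 557/25 → (0, -557/25)
  seg 2: up by d7 = 20 → (0, -57/25)
  seg 3: left by d6 = 35 → (-35, -57/25)
  seg 4: down by d4 = 7/5 → (-35, -92/25)
  seg 5: right by d8 = 557/25 → (-318/25, -92/25)
  seg 6: up by d9 = -52/3 → (-318/25, -1576/75)
  seg 7: left by d2 = 15 → (-693/25, -1576/75)
  seg 8: right by d11 = -79 → (-2668/25, -1576/75)
  seg 9: up by d11 = -79 → (-2668/25, -7501/75)
  seg 10: down by d6 = 35 → (-2668/25, -10126/75)

d5 = -7
d6 = 35
d7 = 20
d8 = 557/25
d9 = -52/3
d10 = -37/3
d11 = -79
d12 = 19/4
endpoint = (-2668/25, -10126/75)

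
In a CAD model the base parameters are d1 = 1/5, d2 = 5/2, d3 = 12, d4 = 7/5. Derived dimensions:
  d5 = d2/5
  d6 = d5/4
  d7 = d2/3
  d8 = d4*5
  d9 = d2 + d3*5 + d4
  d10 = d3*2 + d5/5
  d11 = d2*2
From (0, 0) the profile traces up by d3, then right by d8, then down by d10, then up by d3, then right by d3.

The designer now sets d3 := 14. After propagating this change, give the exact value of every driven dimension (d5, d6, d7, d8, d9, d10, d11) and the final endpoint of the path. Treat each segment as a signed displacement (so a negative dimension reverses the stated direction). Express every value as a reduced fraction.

Apply edit: d3 := 14
  d5 = d2/5 = 1/2
  d6 = d5/4 = 1/8
  d7 = d2/3 = 5/6
  d8 = d4*5 = 7
  d9 = d2 + d3*5 + d4 = 739/10
  d10 = d3*2 + d5/5 = 281/10
  d11 = d2*2 = 5
Walk from origin (0, 0):
  seg 1: up by d3 = 14 → (0, 14)
  seg 2: right by d8 = 7 → (7, 14)
  seg 3: down by d10 = 281/10 → (7, -141/10)
  seg 4: up by d3 = 14 → (7, -1/10)
  seg 5: right by d3 = 14 → (21, -1/10)

d5 = 1/2
d6 = 1/8
d7 = 5/6
d8 = 7
d9 = 739/10
d10 = 281/10
d11 = 5
endpoint = (21, -1/10)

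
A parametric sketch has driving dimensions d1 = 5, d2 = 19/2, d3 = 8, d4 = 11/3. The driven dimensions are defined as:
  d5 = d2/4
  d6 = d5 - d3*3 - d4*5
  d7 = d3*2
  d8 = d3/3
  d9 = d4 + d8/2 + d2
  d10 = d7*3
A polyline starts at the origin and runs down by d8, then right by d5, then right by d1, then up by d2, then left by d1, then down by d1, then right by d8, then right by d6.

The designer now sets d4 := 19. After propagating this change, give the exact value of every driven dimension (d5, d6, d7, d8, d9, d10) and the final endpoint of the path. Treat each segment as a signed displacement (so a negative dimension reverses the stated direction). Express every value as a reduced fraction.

d5 = 19/8
d6 = -933/8
d7 = 16
d8 = 8/3
d9 = 179/6
d10 = 48
endpoint = (-1339/12, 11/6)

Apply edit: d4 := 19
  d5 = d2/4 = 19/8
  d6 = d5 - d3*3 - d4*5 = -933/8
  d7 = d3*2 = 16
  d8 = d3/3 = 8/3
  d9 = d4 + d8/2 + d2 = 179/6
  d10 = d7*3 = 48
Walk from origin (0, 0):
  seg 1: down by d8 = 8/3 → (0, -8/3)
  seg 2: right by d5 = 19/8 → (19/8, -8/3)
  seg 3: right by d1 = 5 → (59/8, -8/3)
  seg 4: up by d2 = 19/2 → (59/8, 41/6)
  seg 5: left by d1 = 5 → (19/8, 41/6)
  seg 6: down by d1 = 5 → (19/8, 11/6)
  seg 7: right by d8 = 8/3 → (121/24, 11/6)
  seg 8: right by d6 = -933/8 → (-1339/12, 11/6)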